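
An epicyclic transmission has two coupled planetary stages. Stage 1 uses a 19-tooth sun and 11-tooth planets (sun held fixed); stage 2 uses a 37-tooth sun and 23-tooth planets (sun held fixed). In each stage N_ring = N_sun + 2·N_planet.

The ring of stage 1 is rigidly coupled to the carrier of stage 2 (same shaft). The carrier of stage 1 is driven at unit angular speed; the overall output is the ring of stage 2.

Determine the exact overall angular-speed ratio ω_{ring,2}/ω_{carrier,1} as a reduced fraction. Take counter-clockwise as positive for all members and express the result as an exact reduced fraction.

7200/3403

Stage 1: N_ring = 19 + 2·11 = 41
Stage 1: 19(ω_s−ω_c) = −41(ω_r−ω_c),  ω_s=0, ω_c=1
Stage 1: ω_r = 1 − (19/41)(0−1) = 60/41
  ⇒ ω_r¹/ω_c¹ = 60/41
Stage 2: N_ring = 37 + 2·23 = 83
Stage 2: 37(ω_s−ω_c) = −83(ω_r−ω_c),  ω_s=0, ω_c=1
Stage 2: ω_r = 1 − (37/83)(0−1) = 120/83
  ⇒ ω_r²/ω_c² = 120/83
Coupling ω_c² = ω_r¹ ⇒ overall = 60/41 × 120/83 = 7200/3403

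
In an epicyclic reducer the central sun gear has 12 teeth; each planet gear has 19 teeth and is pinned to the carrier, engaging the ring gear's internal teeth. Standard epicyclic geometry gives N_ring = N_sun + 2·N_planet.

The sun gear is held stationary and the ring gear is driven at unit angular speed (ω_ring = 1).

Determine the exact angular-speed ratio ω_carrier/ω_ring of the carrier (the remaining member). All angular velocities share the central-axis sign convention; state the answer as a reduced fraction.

N_ring = 12 + 2·19 = 50
12(ω_s−ω_c) = −50(ω_r−ω_c),  ω_s=0, ω_r=1
12(0−ω_c) = −50(1−ω_c)  ⇒  62ω_c = 50  ⇒  ω_c = 25/31
ω_c/ω_r = 25/31

25/31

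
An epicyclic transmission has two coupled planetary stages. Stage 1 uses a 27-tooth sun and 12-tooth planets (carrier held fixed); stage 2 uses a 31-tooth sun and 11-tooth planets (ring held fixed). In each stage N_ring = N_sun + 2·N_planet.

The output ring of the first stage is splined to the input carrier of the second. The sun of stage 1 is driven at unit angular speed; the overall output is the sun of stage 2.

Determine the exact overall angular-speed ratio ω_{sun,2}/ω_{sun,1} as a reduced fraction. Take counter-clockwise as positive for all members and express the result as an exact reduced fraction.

-756/527

Stage 1: N_ring = 27 + 2·12 = 51
Stage 1: 27(ω_s−ω_c) = −51(ω_r−ω_c),  ω_c=0, ω_s=1
Stage 1: ω_r = 0 − (27/51)(1−0) = -9/17
  ⇒ ω_r¹/ω_s¹ = -9/17
Stage 2: N_ring = 31 + 2·11 = 53
Stage 2: 31(ω_s−ω_c) = −53(ω_r−ω_c),  ω_r=0, ω_c=1
Stage 2: ω_s = 1 − (53/31)(0−1) = 84/31
  ⇒ ω_s²/ω_c² = 84/31
Coupling ω_c² = ω_r¹ ⇒ overall = -9/17 × 84/31 = -756/527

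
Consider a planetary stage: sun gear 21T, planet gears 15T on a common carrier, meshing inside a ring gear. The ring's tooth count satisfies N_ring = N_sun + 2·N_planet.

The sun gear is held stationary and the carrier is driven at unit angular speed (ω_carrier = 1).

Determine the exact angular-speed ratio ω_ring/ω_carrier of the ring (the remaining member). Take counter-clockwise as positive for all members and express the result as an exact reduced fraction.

24/17

N_ring = 21 + 2·15 = 51
21(ω_s−ω_c) = −51(ω_r−ω_c),  ω_s=0, ω_c=1
ω_r = 1 − (21/51)(0−1) = 24/17
ω_r/ω_c = 24/17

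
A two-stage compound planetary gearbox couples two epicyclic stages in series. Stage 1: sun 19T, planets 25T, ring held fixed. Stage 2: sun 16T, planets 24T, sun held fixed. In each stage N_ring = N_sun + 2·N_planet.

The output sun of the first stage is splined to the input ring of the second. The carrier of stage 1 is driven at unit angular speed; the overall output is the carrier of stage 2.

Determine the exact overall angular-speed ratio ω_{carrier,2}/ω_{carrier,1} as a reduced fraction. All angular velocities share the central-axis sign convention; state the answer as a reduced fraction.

352/95

Stage 1: N_ring = 19 + 2·25 = 69
Stage 1: 19(ω_s−ω_c) = −69(ω_r−ω_c),  ω_r=0, ω_c=1
Stage 1: ω_s = 1 − (69/19)(0−1) = 88/19
  ⇒ ω_s¹/ω_c¹ = 88/19
Stage 2: N_ring = 16 + 2·24 = 64
Stage 2: 16(ω_s−ω_c) = −64(ω_r−ω_c),  ω_s=0, ω_r=1
Stage 2: 16(0−ω_c) = −64(1−ω_c)  ⇒  80ω_c = 64  ⇒  ω_c = 4/5
  ⇒ ω_c²/ω_r² = 4/5
Coupling ω_r² = ω_s¹ ⇒ overall = 88/19 × 4/5 = 352/95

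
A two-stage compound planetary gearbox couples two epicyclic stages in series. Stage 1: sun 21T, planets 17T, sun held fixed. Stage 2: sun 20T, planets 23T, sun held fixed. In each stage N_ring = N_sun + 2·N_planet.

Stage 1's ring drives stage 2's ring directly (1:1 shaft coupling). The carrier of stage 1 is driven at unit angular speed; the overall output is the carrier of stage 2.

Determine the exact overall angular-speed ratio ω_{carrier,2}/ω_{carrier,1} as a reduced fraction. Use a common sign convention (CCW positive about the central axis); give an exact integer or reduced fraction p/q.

Stage 1: N_ring = 21 + 2·17 = 55
Stage 1: 21(ω_s−ω_c) = −55(ω_r−ω_c),  ω_s=0, ω_c=1
Stage 1: ω_r = 1 − (21/55)(0−1) = 76/55
  ⇒ ω_r¹/ω_c¹ = 76/55
Stage 2: N_ring = 20 + 2·23 = 66
Stage 2: 20(ω_s−ω_c) = −66(ω_r−ω_c),  ω_s=0, ω_r=1
Stage 2: 20(0−ω_c) = −66(1−ω_c)  ⇒  86ω_c = 66  ⇒  ω_c = 33/43
  ⇒ ω_c²/ω_r² = 33/43
Coupling ω_r² = ω_r¹ ⇒ overall = 76/55 × 33/43 = 228/215

228/215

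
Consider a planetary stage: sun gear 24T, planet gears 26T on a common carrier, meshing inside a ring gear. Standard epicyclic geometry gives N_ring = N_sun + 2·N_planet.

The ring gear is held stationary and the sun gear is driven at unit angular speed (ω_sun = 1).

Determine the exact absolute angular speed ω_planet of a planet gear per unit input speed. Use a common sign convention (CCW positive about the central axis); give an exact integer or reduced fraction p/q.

-6/13

N_ring = 24 + 2·26 = 76
24(ω_s−ω_c) = −76(ω_r−ω_c),  ω_r=0, ω_s=1
24(1−ω_c) = −76(0−ω_c)  ⇒  100ω_c = 24  ⇒  ω_c = 6/25
sun–planet: 24·(1−6/25) = −26·(ω_p−ω_c)  ⇒  ω_p−ω_c = −(24/26)·(19/25) = -228/325
ω_p = 6/25 − 228/325 = -6/13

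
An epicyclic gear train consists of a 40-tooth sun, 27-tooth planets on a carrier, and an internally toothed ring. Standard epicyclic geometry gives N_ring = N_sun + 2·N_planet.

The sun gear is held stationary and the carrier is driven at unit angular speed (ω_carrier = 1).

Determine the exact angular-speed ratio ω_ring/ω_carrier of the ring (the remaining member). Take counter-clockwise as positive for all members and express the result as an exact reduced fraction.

67/47

N_ring = 40 + 2·27 = 94
40(ω_s−ω_c) = −94(ω_r−ω_c),  ω_s=0, ω_c=1
ω_r = 1 − (40/94)(0−1) = 67/47
ω_r/ω_c = 67/47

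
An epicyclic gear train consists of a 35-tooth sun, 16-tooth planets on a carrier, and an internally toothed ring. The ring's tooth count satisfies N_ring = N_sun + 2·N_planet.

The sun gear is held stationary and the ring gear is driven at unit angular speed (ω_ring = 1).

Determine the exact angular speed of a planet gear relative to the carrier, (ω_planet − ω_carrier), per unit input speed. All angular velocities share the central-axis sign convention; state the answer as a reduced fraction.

2345/1632

N_ring = 35 + 2·16 = 67
35(ω_s−ω_c) = −67(ω_r−ω_c),  ω_s=0, ω_r=1
35(0−ω_c) = −67(1−ω_c)  ⇒  102ω_c = 67  ⇒  ω_c = 67/102
sun–planet: 35·(0−67/102) = −16·(ω_p−ω_c)  ⇒  ω_p−ω_c = −(35/16)·(-67/102) = 2345/1632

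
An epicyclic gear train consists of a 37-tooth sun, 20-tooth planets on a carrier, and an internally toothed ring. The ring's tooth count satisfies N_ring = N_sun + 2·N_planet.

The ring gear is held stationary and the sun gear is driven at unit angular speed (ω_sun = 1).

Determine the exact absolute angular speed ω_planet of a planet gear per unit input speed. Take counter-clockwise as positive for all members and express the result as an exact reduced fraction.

N_ring = 37 + 2·20 = 77
37(ω_s−ω_c) = −77(ω_r−ω_c),  ω_r=0, ω_s=1
37(1−ω_c) = −77(0−ω_c)  ⇒  114ω_c = 37  ⇒  ω_c = 37/114
sun–planet: 37·(1−37/114) = −20·(ω_p−ω_c)  ⇒  ω_p−ω_c = −(37/20)·(77/114) = -2849/2280
ω_p = 37/114 − 2849/2280 = -37/40

-37/40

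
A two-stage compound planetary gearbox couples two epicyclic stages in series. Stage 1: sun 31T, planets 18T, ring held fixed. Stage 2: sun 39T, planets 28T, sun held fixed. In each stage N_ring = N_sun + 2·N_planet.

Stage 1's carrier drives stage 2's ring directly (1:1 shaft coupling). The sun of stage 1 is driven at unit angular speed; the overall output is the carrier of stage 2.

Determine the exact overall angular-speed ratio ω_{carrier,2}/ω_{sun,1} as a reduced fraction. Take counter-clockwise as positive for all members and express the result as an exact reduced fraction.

Stage 1: N_ring = 31 + 2·18 = 67
Stage 1: 31(ω_s−ω_c) = −67(ω_r−ω_c),  ω_r=0, ω_s=1
Stage 1: 31(1−ω_c) = −67(0−ω_c)  ⇒  98ω_c = 31  ⇒  ω_c = 31/98
  ⇒ ω_c¹/ω_s¹ = 31/98
Stage 2: N_ring = 39 + 2·28 = 95
Stage 2: 39(ω_s−ω_c) = −95(ω_r−ω_c),  ω_s=0, ω_r=1
Stage 2: 39(0−ω_c) = −95(1−ω_c)  ⇒  134ω_c = 95  ⇒  ω_c = 95/134
  ⇒ ω_c²/ω_r² = 95/134
Coupling ω_r² = ω_c¹ ⇒ overall = 31/98 × 95/134 = 2945/13132

2945/13132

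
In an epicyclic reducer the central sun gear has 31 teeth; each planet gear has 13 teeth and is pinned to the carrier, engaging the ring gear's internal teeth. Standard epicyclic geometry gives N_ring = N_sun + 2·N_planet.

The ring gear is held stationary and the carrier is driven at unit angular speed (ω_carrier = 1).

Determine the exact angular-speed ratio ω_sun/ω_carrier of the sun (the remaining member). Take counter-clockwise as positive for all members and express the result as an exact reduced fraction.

N_ring = 31 + 2·13 = 57
31(ω_s−ω_c) = −57(ω_r−ω_c),  ω_r=0, ω_c=1
ω_s = 1 − (57/31)(0−1) = 88/31
ω_s/ω_c = 88/31

88/31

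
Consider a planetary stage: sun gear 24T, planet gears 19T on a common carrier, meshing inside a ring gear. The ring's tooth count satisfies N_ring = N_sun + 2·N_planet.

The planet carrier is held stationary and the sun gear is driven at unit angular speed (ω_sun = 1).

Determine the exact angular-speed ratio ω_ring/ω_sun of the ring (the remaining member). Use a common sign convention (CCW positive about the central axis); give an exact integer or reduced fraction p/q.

N_ring = 24 + 2·19 = 62
24(ω_s−ω_c) = −62(ω_r−ω_c),  ω_c=0, ω_s=1
ω_r = 0 − (24/62)(1−0) = -12/31
ω_r/ω_s = -12/31

-12/31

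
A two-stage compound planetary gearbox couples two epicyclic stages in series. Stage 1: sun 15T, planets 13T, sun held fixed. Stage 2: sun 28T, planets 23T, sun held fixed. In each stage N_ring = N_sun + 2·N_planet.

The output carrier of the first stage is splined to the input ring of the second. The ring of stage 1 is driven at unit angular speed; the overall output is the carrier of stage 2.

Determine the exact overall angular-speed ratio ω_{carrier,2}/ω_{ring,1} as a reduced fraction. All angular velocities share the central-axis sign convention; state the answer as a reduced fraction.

1517/2856

Stage 1: N_ring = 15 + 2·13 = 41
Stage 1: 15(ω_s−ω_c) = −41(ω_r−ω_c),  ω_s=0, ω_r=1
Stage 1: 15(0−ω_c) = −41(1−ω_c)  ⇒  56ω_c = 41  ⇒  ω_c = 41/56
  ⇒ ω_c¹/ω_r¹ = 41/56
Stage 2: N_ring = 28 + 2·23 = 74
Stage 2: 28(ω_s−ω_c) = −74(ω_r−ω_c),  ω_s=0, ω_r=1
Stage 2: 28(0−ω_c) = −74(1−ω_c)  ⇒  102ω_c = 74  ⇒  ω_c = 37/51
  ⇒ ω_c²/ω_r² = 37/51
Coupling ω_r² = ω_c¹ ⇒ overall = 41/56 × 37/51 = 1517/2856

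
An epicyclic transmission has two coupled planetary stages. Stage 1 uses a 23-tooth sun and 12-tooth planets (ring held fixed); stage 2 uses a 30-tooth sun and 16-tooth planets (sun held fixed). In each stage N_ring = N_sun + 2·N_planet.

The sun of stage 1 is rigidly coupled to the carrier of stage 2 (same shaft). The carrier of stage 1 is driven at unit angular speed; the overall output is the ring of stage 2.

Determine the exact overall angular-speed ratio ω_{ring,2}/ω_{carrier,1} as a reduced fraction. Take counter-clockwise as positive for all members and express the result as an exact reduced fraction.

140/31

Stage 1: N_ring = 23 + 2·12 = 47
Stage 1: 23(ω_s−ω_c) = −47(ω_r−ω_c),  ω_r=0, ω_c=1
Stage 1: ω_s = 1 − (47/23)(0−1) = 70/23
  ⇒ ω_s¹/ω_c¹ = 70/23
Stage 2: N_ring = 30 + 2·16 = 62
Stage 2: 30(ω_s−ω_c) = −62(ω_r−ω_c),  ω_s=0, ω_c=1
Stage 2: ω_r = 1 − (30/62)(0−1) = 46/31
  ⇒ ω_r²/ω_c² = 46/31
Coupling ω_c² = ω_s¹ ⇒ overall = 70/23 × 46/31 = 140/31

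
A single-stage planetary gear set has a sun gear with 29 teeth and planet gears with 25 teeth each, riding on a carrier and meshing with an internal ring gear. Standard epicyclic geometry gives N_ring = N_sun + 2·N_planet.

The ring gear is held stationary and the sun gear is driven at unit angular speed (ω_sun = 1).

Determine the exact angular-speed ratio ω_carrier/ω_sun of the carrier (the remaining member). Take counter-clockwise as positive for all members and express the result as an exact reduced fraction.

N_ring = 29 + 2·25 = 79
29(ω_s−ω_c) = −79(ω_r−ω_c),  ω_r=0, ω_s=1
29(1−ω_c) = −79(0−ω_c)  ⇒  108ω_c = 29  ⇒  ω_c = 29/108
ω_c/ω_s = 29/108

29/108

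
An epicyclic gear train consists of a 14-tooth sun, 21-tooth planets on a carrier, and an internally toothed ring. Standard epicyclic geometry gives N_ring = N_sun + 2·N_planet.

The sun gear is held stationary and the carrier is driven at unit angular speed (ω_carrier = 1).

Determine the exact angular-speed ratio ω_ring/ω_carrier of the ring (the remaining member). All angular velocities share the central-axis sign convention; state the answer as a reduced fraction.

5/4

N_ring = 14 + 2·21 = 56
14(ω_s−ω_c) = −56(ω_r−ω_c),  ω_s=0, ω_c=1
ω_r = 1 − (14/56)(0−1) = 5/4
ω_r/ω_c = 5/4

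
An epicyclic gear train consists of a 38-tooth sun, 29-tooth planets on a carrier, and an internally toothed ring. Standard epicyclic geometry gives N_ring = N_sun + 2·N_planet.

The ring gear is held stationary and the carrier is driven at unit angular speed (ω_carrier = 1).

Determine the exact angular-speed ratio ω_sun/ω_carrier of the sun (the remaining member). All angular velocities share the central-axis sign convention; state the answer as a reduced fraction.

67/19

N_ring = 38 + 2·29 = 96
38(ω_s−ω_c) = −96(ω_r−ω_c),  ω_r=0, ω_c=1
ω_s = 1 − (96/38)(0−1) = 67/19
ω_s/ω_c = 67/19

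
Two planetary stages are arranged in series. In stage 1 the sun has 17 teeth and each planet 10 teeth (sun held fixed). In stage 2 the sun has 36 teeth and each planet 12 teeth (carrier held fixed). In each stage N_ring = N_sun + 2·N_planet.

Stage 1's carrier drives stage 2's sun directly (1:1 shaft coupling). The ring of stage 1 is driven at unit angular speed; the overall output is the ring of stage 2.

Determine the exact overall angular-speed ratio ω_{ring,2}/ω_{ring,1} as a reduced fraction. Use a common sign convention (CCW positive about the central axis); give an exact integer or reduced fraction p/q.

Stage 1: N_ring = 17 + 2·10 = 37
Stage 1: 17(ω_s−ω_c) = −37(ω_r−ω_c),  ω_s=0, ω_r=1
Stage 1: 17(0−ω_c) = −37(1−ω_c)  ⇒  54ω_c = 37  ⇒  ω_c = 37/54
  ⇒ ω_c¹/ω_r¹ = 37/54
Stage 2: N_ring = 36 + 2·12 = 60
Stage 2: 36(ω_s−ω_c) = −60(ω_r−ω_c),  ω_c=0, ω_s=1
Stage 2: ω_r = 0 − (36/60)(1−0) = -3/5
  ⇒ ω_r²/ω_s² = -3/5
Coupling ω_s² = ω_c¹ ⇒ overall = 37/54 × -3/5 = -37/90

-37/90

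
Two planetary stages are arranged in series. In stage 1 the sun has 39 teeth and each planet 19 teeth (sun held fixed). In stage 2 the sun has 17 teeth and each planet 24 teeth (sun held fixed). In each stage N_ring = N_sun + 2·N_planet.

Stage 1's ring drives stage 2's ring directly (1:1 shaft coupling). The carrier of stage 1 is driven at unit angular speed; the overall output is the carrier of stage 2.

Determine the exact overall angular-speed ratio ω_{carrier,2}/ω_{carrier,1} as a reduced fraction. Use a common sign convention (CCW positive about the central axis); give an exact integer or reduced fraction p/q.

3770/3157

Stage 1: N_ring = 39 + 2·19 = 77
Stage 1: 39(ω_s−ω_c) = −77(ω_r−ω_c),  ω_s=0, ω_c=1
Stage 1: ω_r = 1 − (39/77)(0−1) = 116/77
  ⇒ ω_r¹/ω_c¹ = 116/77
Stage 2: N_ring = 17 + 2·24 = 65
Stage 2: 17(ω_s−ω_c) = −65(ω_r−ω_c),  ω_s=0, ω_r=1
Stage 2: 17(0−ω_c) = −65(1−ω_c)  ⇒  82ω_c = 65  ⇒  ω_c = 65/82
  ⇒ ω_c²/ω_r² = 65/82
Coupling ω_r² = ω_r¹ ⇒ overall = 116/77 × 65/82 = 3770/3157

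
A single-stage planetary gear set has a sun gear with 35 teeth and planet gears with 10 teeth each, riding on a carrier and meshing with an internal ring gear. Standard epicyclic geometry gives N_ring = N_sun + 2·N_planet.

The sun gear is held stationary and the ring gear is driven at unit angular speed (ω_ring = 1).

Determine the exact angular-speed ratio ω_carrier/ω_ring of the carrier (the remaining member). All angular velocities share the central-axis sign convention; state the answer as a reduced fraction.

11/18

N_ring = 35 + 2·10 = 55
35(ω_s−ω_c) = −55(ω_r−ω_c),  ω_s=0, ω_r=1
35(0−ω_c) = −55(1−ω_c)  ⇒  90ω_c = 55  ⇒  ω_c = 11/18
ω_c/ω_r = 11/18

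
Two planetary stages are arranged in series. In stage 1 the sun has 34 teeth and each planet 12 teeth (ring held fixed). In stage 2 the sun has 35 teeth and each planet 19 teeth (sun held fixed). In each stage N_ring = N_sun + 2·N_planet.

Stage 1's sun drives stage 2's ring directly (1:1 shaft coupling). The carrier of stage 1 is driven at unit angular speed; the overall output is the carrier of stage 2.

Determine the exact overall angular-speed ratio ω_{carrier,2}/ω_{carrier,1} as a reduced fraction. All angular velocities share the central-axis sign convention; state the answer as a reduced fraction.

1679/918

Stage 1: N_ring = 34 + 2·12 = 58
Stage 1: 34(ω_s−ω_c) = −58(ω_r−ω_c),  ω_r=0, ω_c=1
Stage 1: ω_s = 1 − (58/34)(0−1) = 46/17
  ⇒ ω_s¹/ω_c¹ = 46/17
Stage 2: N_ring = 35 + 2·19 = 73
Stage 2: 35(ω_s−ω_c) = −73(ω_r−ω_c),  ω_s=0, ω_r=1
Stage 2: 35(0−ω_c) = −73(1−ω_c)  ⇒  108ω_c = 73  ⇒  ω_c = 73/108
  ⇒ ω_c²/ω_r² = 73/108
Coupling ω_r² = ω_s¹ ⇒ overall = 46/17 × 73/108 = 1679/918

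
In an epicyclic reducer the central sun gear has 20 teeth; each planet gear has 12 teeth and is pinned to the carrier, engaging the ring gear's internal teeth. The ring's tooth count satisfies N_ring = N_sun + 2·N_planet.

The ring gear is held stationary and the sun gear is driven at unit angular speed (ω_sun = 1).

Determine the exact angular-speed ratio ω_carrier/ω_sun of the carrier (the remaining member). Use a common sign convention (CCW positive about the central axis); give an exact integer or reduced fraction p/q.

5/16

N_ring = 20 + 2·12 = 44
20(ω_s−ω_c) = −44(ω_r−ω_c),  ω_r=0, ω_s=1
20(1−ω_c) = −44(0−ω_c)  ⇒  64ω_c = 20  ⇒  ω_c = 5/16
ω_c/ω_s = 5/16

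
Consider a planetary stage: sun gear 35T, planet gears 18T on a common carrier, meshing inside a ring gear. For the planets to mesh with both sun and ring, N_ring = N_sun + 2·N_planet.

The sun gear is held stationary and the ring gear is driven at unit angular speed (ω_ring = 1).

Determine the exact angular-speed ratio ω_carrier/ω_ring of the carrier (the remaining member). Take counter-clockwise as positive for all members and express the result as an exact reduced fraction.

71/106

N_ring = 35 + 2·18 = 71
35(ω_s−ω_c) = −71(ω_r−ω_c),  ω_s=0, ω_r=1
35(0−ω_c) = −71(1−ω_c)  ⇒  106ω_c = 71  ⇒  ω_c = 71/106
ω_c/ω_r = 71/106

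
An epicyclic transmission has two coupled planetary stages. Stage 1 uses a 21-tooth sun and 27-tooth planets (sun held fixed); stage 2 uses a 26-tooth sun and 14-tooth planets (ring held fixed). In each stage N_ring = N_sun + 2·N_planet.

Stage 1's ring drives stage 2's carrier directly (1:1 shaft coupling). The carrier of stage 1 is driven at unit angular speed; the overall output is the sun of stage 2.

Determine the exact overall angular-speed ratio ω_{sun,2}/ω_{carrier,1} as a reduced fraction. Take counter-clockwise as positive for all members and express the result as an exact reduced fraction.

Stage 1: N_ring = 21 + 2·27 = 75
Stage 1: 21(ω_s−ω_c) = −75(ω_r−ω_c),  ω_s=0, ω_c=1
Stage 1: ω_r = 1 − (21/75)(0−1) = 32/25
  ⇒ ω_r¹/ω_c¹ = 32/25
Stage 2: N_ring = 26 + 2·14 = 54
Stage 2: 26(ω_s−ω_c) = −54(ω_r−ω_c),  ω_r=0, ω_c=1
Stage 2: ω_s = 1 − (54/26)(0−1) = 40/13
  ⇒ ω_s²/ω_c² = 40/13
Coupling ω_c² = ω_r¹ ⇒ overall = 32/25 × 40/13 = 256/65

256/65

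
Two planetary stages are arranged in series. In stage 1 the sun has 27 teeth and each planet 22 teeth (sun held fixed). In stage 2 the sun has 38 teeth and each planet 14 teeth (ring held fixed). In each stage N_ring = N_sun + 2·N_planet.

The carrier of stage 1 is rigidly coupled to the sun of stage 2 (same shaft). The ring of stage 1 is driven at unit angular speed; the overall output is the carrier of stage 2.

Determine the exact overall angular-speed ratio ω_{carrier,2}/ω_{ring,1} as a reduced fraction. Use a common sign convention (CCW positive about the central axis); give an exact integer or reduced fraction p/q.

Stage 1: N_ring = 27 + 2·22 = 71
Stage 1: 27(ω_s−ω_c) = −71(ω_r−ω_c),  ω_s=0, ω_r=1
Stage 1: 27(0−ω_c) = −71(1−ω_c)  ⇒  98ω_c = 71  ⇒  ω_c = 71/98
  ⇒ ω_c¹/ω_r¹ = 71/98
Stage 2: N_ring = 38 + 2·14 = 66
Stage 2: 38(ω_s−ω_c) = −66(ω_r−ω_c),  ω_r=0, ω_s=1
Stage 2: 38(1−ω_c) = −66(0−ω_c)  ⇒  104ω_c = 38  ⇒  ω_c = 19/52
  ⇒ ω_c²/ω_s² = 19/52
Coupling ω_s² = ω_c¹ ⇒ overall = 71/98 × 19/52 = 1349/5096

1349/5096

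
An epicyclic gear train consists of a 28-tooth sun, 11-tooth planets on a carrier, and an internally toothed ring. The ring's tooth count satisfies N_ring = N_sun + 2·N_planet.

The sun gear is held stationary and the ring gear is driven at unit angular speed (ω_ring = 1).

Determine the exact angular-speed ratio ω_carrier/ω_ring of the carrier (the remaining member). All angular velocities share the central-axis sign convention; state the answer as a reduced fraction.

N_ring = 28 + 2·11 = 50
28(ω_s−ω_c) = −50(ω_r−ω_c),  ω_s=0, ω_r=1
28(0−ω_c) = −50(1−ω_c)  ⇒  78ω_c = 50  ⇒  ω_c = 25/39
ω_c/ω_r = 25/39

25/39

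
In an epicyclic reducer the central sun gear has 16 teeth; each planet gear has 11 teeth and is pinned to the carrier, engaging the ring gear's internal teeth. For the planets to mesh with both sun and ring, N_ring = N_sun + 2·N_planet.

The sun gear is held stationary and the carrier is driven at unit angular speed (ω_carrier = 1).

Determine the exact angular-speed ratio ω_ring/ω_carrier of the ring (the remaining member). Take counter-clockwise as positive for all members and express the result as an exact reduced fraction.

27/19

N_ring = 16 + 2·11 = 38
16(ω_s−ω_c) = −38(ω_r−ω_c),  ω_s=0, ω_c=1
ω_r = 1 − (16/38)(0−1) = 27/19
ω_r/ω_c = 27/19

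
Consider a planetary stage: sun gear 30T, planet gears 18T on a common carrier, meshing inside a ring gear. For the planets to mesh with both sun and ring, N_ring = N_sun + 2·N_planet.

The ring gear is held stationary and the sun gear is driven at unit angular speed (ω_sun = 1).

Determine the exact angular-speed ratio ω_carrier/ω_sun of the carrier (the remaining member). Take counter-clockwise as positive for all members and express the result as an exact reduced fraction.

5/16

N_ring = 30 + 2·18 = 66
30(ω_s−ω_c) = −66(ω_r−ω_c),  ω_r=0, ω_s=1
30(1−ω_c) = −66(0−ω_c)  ⇒  96ω_c = 30  ⇒  ω_c = 5/16
ω_c/ω_s = 5/16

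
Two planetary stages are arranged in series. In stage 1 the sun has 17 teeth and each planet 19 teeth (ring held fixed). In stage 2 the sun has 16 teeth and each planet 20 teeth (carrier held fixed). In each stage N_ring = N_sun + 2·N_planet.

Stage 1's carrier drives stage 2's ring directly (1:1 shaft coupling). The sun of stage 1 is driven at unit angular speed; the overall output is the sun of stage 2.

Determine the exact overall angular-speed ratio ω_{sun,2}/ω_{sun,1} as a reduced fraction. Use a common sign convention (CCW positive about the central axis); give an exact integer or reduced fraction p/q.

Stage 1: N_ring = 17 + 2·19 = 55
Stage 1: 17(ω_s−ω_c) = −55(ω_r−ω_c),  ω_r=0, ω_s=1
Stage 1: 17(1−ω_c) = −55(0−ω_c)  ⇒  72ω_c = 17  ⇒  ω_c = 17/72
  ⇒ ω_c¹/ω_s¹ = 17/72
Stage 2: N_ring = 16 + 2·20 = 56
Stage 2: 16(ω_s−ω_c) = −56(ω_r−ω_c),  ω_c=0, ω_r=1
Stage 2: ω_s = 0 − (56/16)(1−0) = -7/2
  ⇒ ω_s²/ω_r² = -7/2
Coupling ω_r² = ω_c¹ ⇒ overall = 17/72 × -7/2 = -119/144

-119/144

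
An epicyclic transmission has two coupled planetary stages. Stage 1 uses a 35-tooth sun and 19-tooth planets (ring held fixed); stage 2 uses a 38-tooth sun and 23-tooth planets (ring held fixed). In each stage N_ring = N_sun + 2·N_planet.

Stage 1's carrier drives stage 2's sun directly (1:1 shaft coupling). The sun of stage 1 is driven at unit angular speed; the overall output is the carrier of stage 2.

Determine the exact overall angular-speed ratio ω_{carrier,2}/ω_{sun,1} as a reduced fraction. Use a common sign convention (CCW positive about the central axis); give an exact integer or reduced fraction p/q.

665/6588

Stage 1: N_ring = 35 + 2·19 = 73
Stage 1: 35(ω_s−ω_c) = −73(ω_r−ω_c),  ω_r=0, ω_s=1
Stage 1: 35(1−ω_c) = −73(0−ω_c)  ⇒  108ω_c = 35  ⇒  ω_c = 35/108
  ⇒ ω_c¹/ω_s¹ = 35/108
Stage 2: N_ring = 38 + 2·23 = 84
Stage 2: 38(ω_s−ω_c) = −84(ω_r−ω_c),  ω_r=0, ω_s=1
Stage 2: 38(1−ω_c) = −84(0−ω_c)  ⇒  122ω_c = 38  ⇒  ω_c = 19/61
  ⇒ ω_c²/ω_s² = 19/61
Coupling ω_s² = ω_c¹ ⇒ overall = 35/108 × 19/61 = 665/6588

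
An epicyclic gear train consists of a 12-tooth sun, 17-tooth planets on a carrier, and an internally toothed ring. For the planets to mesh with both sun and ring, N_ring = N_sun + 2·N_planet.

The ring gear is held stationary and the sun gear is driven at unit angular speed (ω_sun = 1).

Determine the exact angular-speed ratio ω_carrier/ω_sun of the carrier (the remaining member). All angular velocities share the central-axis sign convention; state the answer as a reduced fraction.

6/29

N_ring = 12 + 2·17 = 46
12(ω_s−ω_c) = −46(ω_r−ω_c),  ω_r=0, ω_s=1
12(1−ω_c) = −46(0−ω_c)  ⇒  58ω_c = 12  ⇒  ω_c = 6/29
ω_c/ω_s = 6/29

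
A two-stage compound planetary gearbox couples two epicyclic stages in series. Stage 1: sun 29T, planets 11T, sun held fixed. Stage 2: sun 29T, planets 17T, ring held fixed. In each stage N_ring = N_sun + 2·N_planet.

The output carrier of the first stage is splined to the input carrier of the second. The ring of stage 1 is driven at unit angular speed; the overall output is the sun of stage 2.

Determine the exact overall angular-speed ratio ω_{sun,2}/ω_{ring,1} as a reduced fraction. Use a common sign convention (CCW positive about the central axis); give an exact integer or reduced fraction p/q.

1173/580

Stage 1: N_ring = 29 + 2·11 = 51
Stage 1: 29(ω_s−ω_c) = −51(ω_r−ω_c),  ω_s=0, ω_r=1
Stage 1: 29(0−ω_c) = −51(1−ω_c)  ⇒  80ω_c = 51  ⇒  ω_c = 51/80
  ⇒ ω_c¹/ω_r¹ = 51/80
Stage 2: N_ring = 29 + 2·17 = 63
Stage 2: 29(ω_s−ω_c) = −63(ω_r−ω_c),  ω_r=0, ω_c=1
Stage 2: ω_s = 1 − (63/29)(0−1) = 92/29
  ⇒ ω_s²/ω_c² = 92/29
Coupling ω_c² = ω_c¹ ⇒ overall = 51/80 × 92/29 = 1173/580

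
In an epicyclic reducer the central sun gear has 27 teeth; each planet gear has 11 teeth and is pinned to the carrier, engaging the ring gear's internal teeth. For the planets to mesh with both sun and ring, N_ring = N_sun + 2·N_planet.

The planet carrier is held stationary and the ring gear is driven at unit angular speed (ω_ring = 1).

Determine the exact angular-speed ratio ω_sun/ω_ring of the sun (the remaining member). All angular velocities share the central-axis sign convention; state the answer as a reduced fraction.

-49/27

N_ring = 27 + 2·11 = 49
27(ω_s−ω_c) = −49(ω_r−ω_c),  ω_c=0, ω_r=1
ω_s = 0 − (49/27)(1−0) = -49/27
ω_s/ω_r = -49/27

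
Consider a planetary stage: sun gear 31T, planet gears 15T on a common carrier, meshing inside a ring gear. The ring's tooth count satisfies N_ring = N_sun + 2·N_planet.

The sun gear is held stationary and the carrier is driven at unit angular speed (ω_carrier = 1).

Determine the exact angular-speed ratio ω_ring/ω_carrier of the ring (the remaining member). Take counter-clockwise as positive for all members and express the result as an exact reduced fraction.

92/61

N_ring = 31 + 2·15 = 61
31(ω_s−ω_c) = −61(ω_r−ω_c),  ω_s=0, ω_c=1
ω_r = 1 − (31/61)(0−1) = 92/61
ω_r/ω_c = 92/61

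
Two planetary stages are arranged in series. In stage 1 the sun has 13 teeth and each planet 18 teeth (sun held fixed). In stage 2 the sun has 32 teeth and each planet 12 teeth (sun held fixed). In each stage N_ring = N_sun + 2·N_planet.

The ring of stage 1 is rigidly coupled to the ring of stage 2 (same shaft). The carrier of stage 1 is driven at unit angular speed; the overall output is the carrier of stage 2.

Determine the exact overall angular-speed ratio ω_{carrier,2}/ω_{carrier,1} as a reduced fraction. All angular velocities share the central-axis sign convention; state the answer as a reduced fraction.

62/77

Stage 1: N_ring = 13 + 2·18 = 49
Stage 1: 13(ω_s−ω_c) = −49(ω_r−ω_c),  ω_s=0, ω_c=1
Stage 1: ω_r = 1 − (13/49)(0−1) = 62/49
  ⇒ ω_r¹/ω_c¹ = 62/49
Stage 2: N_ring = 32 + 2·12 = 56
Stage 2: 32(ω_s−ω_c) = −56(ω_r−ω_c),  ω_s=0, ω_r=1
Stage 2: 32(0−ω_c) = −56(1−ω_c)  ⇒  88ω_c = 56  ⇒  ω_c = 7/11
  ⇒ ω_c²/ω_r² = 7/11
Coupling ω_r² = ω_r¹ ⇒ overall = 62/49 × 7/11 = 62/77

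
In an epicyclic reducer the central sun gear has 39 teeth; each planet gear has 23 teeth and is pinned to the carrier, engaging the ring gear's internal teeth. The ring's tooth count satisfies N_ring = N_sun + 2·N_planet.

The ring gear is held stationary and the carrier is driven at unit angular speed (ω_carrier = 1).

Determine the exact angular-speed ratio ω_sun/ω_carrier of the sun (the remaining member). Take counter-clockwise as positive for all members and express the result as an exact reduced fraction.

124/39

N_ring = 39 + 2·23 = 85
39(ω_s−ω_c) = −85(ω_r−ω_c),  ω_r=0, ω_c=1
ω_s = 1 − (85/39)(0−1) = 124/39
ω_s/ω_c = 124/39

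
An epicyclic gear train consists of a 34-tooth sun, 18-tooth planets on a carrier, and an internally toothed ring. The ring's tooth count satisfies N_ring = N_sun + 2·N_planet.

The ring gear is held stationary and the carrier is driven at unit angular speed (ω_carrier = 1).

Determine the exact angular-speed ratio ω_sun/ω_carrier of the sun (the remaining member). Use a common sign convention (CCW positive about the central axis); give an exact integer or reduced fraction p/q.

52/17

N_ring = 34 + 2·18 = 70
34(ω_s−ω_c) = −70(ω_r−ω_c),  ω_r=0, ω_c=1
ω_s = 1 − (70/34)(0−1) = 52/17
ω_s/ω_c = 52/17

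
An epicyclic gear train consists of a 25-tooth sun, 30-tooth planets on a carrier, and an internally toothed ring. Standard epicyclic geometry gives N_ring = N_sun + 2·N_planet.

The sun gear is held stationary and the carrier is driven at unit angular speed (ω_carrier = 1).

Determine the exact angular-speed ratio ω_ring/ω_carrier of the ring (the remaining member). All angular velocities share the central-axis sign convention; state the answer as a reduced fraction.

N_ring = 25 + 2·30 = 85
25(ω_s−ω_c) = −85(ω_r−ω_c),  ω_s=0, ω_c=1
ω_r = 1 − (25/85)(0−1) = 22/17
ω_r/ω_c = 22/17

22/17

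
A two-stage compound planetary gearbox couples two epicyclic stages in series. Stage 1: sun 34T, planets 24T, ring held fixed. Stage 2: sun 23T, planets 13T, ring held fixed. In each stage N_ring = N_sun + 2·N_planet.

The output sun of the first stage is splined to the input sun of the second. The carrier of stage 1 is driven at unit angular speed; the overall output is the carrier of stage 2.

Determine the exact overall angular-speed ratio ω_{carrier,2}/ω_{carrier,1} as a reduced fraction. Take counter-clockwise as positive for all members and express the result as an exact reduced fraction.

Stage 1: N_ring = 34 + 2·24 = 82
Stage 1: 34(ω_s−ω_c) = −82(ω_r−ω_c),  ω_r=0, ω_c=1
Stage 1: ω_s = 1 − (82/34)(0−1) = 58/17
  ⇒ ω_s¹/ω_c¹ = 58/17
Stage 2: N_ring = 23 + 2·13 = 49
Stage 2: 23(ω_s−ω_c) = −49(ω_r−ω_c),  ω_r=0, ω_s=1
Stage 2: 23(1−ω_c) = −49(0−ω_c)  ⇒  72ω_c = 23  ⇒  ω_c = 23/72
  ⇒ ω_c²/ω_s² = 23/72
Coupling ω_s² = ω_s¹ ⇒ overall = 58/17 × 23/72 = 667/612

667/612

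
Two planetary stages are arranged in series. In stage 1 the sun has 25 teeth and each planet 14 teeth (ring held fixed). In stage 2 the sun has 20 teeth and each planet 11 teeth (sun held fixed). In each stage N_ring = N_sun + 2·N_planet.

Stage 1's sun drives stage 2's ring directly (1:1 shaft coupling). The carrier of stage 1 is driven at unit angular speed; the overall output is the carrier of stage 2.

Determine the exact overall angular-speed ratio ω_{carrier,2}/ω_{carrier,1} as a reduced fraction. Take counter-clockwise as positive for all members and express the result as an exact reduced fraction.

1638/775

Stage 1: N_ring = 25 + 2·14 = 53
Stage 1: 25(ω_s−ω_c) = −53(ω_r−ω_c),  ω_r=0, ω_c=1
Stage 1: ω_s = 1 − (53/25)(0−1) = 78/25
  ⇒ ω_s¹/ω_c¹ = 78/25
Stage 2: N_ring = 20 + 2·11 = 42
Stage 2: 20(ω_s−ω_c) = −42(ω_r−ω_c),  ω_s=0, ω_r=1
Stage 2: 20(0−ω_c) = −42(1−ω_c)  ⇒  62ω_c = 42  ⇒  ω_c = 21/31
  ⇒ ω_c²/ω_r² = 21/31
Coupling ω_r² = ω_s¹ ⇒ overall = 78/25 × 21/31 = 1638/775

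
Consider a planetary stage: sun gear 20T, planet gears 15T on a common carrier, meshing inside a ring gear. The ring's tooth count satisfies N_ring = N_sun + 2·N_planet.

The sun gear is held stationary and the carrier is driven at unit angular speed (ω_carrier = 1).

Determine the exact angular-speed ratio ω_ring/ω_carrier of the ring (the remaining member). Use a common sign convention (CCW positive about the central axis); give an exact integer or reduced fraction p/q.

N_ring = 20 + 2·15 = 50
20(ω_s−ω_c) = −50(ω_r−ω_c),  ω_s=0, ω_c=1
ω_r = 1 − (20/50)(0−1) = 7/5
ω_r/ω_c = 7/5

7/5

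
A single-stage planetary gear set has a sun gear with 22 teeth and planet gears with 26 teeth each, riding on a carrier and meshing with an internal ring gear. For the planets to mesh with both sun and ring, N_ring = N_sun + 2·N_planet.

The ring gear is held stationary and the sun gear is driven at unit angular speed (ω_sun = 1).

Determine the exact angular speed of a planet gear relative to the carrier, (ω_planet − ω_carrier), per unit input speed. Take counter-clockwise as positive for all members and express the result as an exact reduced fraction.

N_ring = 22 + 2·26 = 74
22(ω_s−ω_c) = −74(ω_r−ω_c),  ω_r=0, ω_s=1
22(1−ω_c) = −74(0−ω_c)  ⇒  96ω_c = 22  ⇒  ω_c = 11/48
sun–planet: 22·(1−11/48) = −26·(ω_p−ω_c)  ⇒  ω_p−ω_c = −(22/26)·(37/48) = -407/624

-407/624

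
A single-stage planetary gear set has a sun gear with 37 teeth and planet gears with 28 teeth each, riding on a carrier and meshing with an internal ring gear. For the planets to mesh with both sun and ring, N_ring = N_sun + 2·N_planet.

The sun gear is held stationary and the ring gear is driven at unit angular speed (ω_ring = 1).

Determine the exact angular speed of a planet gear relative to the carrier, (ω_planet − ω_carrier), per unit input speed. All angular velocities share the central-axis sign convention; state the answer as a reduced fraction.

N_ring = 37 + 2·28 = 93
37(ω_s−ω_c) = −93(ω_r−ω_c),  ω_s=0, ω_r=1
37(0−ω_c) = −93(1−ω_c)  ⇒  130ω_c = 93  ⇒  ω_c = 93/130
sun–planet: 37·(0−93/130) = −28·(ω_p−ω_c)  ⇒  ω_p−ω_c = −(37/28)·(-93/130) = 3441/3640

3441/3640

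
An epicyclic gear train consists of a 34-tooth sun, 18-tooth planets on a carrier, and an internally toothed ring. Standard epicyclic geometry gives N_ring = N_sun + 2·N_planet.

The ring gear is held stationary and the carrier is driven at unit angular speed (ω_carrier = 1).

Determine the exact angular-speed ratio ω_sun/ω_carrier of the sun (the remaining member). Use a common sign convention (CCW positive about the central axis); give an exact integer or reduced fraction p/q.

N_ring = 34 + 2·18 = 70
34(ω_s−ω_c) = −70(ω_r−ω_c),  ω_r=0, ω_c=1
ω_s = 1 − (70/34)(0−1) = 52/17
ω_s/ω_c = 52/17

52/17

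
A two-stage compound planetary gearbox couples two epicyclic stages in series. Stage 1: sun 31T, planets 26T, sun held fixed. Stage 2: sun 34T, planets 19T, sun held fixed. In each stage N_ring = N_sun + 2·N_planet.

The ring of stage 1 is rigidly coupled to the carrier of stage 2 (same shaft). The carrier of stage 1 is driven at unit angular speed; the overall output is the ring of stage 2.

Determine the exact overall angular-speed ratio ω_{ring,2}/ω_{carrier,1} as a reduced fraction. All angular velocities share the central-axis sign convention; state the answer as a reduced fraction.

Stage 1: N_ring = 31 + 2·26 = 83
Stage 1: 31(ω_s−ω_c) = −83(ω_r−ω_c),  ω_s=0, ω_c=1
Stage 1: ω_r = 1 − (31/83)(0−1) = 114/83
  ⇒ ω_r¹/ω_c¹ = 114/83
Stage 2: N_ring = 34 + 2·19 = 72
Stage 2: 34(ω_s−ω_c) = −72(ω_r−ω_c),  ω_s=0, ω_c=1
Stage 2: ω_r = 1 − (34/72)(0−1) = 53/36
  ⇒ ω_r²/ω_c² = 53/36
Coupling ω_c² = ω_r¹ ⇒ overall = 114/83 × 53/36 = 1007/498

1007/498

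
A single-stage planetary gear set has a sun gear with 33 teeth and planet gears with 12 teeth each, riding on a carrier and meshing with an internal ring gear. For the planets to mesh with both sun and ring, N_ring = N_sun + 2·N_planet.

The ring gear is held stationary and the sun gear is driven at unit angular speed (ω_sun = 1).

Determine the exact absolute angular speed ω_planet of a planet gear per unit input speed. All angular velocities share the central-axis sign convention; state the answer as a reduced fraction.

N_ring = 33 + 2·12 = 57
33(ω_s−ω_c) = −57(ω_r−ω_c),  ω_r=0, ω_s=1
33(1−ω_c) = −57(0−ω_c)  ⇒  90ω_c = 33  ⇒  ω_c = 11/30
sun–planet: 33·(1−11/30) = −12·(ω_p−ω_c)  ⇒  ω_p−ω_c = −(33/12)·(19/30) = -209/120
ω_p = 11/30 − 209/120 = -11/8

-11/8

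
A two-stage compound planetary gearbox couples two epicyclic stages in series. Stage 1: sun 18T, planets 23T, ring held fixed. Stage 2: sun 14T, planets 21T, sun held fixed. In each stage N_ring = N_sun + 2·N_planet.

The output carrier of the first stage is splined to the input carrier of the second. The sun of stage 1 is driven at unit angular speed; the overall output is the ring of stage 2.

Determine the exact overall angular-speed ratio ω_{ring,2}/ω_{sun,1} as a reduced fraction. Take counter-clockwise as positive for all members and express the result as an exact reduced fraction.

Stage 1: N_ring = 18 + 2·23 = 64
Stage 1: 18(ω_s−ω_c) = −64(ω_r−ω_c),  ω_r=0, ω_s=1
Stage 1: 18(1−ω_c) = −64(0−ω_c)  ⇒  82ω_c = 18  ⇒  ω_c = 9/41
  ⇒ ω_c¹/ω_s¹ = 9/41
Stage 2: N_ring = 14 + 2·21 = 56
Stage 2: 14(ω_s−ω_c) = −56(ω_r−ω_c),  ω_s=0, ω_c=1
Stage 2: ω_r = 1 − (14/56)(0−1) = 5/4
  ⇒ ω_r²/ω_c² = 5/4
Coupling ω_c² = ω_c¹ ⇒ overall = 9/41 × 5/4 = 45/164

45/164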